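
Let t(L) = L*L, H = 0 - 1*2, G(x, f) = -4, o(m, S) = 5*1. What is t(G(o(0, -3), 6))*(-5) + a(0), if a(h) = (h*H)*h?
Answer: -80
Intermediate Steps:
o(m, S) = 5
H = -2 (H = 0 - 2 = -2)
t(L) = L²
a(h) = -2*h² (a(h) = (h*(-2))*h = (-2*h)*h = -2*h²)
t(G(o(0, -3), 6))*(-5) + a(0) = (-4)²*(-5) - 2*0² = 16*(-5) - 2*0 = -80 + 0 = -80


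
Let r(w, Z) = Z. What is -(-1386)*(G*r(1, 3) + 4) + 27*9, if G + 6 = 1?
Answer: -15003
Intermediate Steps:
G = -5 (G = -6 + 1 = -5)
-(-1386)*(G*r(1, 3) + 4) + 27*9 = -(-1386)*(-5*3 + 4) + 27*9 = -(-1386)*(-15 + 4) + 243 = -(-1386)*(-11) + 243 = -198*77 + 243 = -15246 + 243 = -15003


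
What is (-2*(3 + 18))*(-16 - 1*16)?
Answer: 1344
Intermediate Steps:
(-2*(3 + 18))*(-16 - 1*16) = (-2*21)*(-16 - 16) = -42*(-32) = 1344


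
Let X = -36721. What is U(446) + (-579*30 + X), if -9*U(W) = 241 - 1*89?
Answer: -486971/9 ≈ -54108.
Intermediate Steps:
U(W) = -152/9 (U(W) = -(241 - 1*89)/9 = -(241 - 89)/9 = -1/9*152 = -152/9)
U(446) + (-579*30 + X) = -152/9 + (-579*30 - 36721) = -152/9 + (-17370 - 36721) = -152/9 - 54091 = -486971/9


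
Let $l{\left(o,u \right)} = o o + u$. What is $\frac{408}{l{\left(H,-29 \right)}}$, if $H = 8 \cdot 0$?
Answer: $- \frac{408}{29} \approx -14.069$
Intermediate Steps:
$H = 0$
$l{\left(o,u \right)} = u + o^{2}$ ($l{\left(o,u \right)} = o^{2} + u = u + o^{2}$)
$\frac{408}{l{\left(H,-29 \right)}} = \frac{408}{-29 + 0^{2}} = \frac{408}{-29 + 0} = \frac{408}{-29} = 408 \left(- \frac{1}{29}\right) = - \frac{408}{29}$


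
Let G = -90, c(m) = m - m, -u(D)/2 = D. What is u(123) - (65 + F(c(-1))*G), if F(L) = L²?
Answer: -311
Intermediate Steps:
u(D) = -2*D
c(m) = 0
u(123) - (65 + F(c(-1))*G) = -2*123 - (65 + 0²*(-90)) = -246 - (65 + 0*(-90)) = -246 - (65 + 0) = -246 - 1*65 = -246 - 65 = -311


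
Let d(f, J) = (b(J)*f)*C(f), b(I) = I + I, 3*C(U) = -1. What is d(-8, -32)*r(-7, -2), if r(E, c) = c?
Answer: 1024/3 ≈ 341.33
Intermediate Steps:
C(U) = -1/3 (C(U) = (1/3)*(-1) = -1/3)
b(I) = 2*I
d(f, J) = -2*J*f/3 (d(f, J) = ((2*J)*f)*(-1/3) = (2*J*f)*(-1/3) = -2*J*f/3)
d(-8, -32)*r(-7, -2) = -2/3*(-32)*(-8)*(-2) = -512/3*(-2) = 1024/3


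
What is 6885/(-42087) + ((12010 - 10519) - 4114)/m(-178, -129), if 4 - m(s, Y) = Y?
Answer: -37103302/1865857 ≈ -19.885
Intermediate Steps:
m(s, Y) = 4 - Y
6885/(-42087) + ((12010 - 10519) - 4114)/m(-178, -129) = 6885/(-42087) + ((12010 - 10519) - 4114)/(4 - 1*(-129)) = 6885*(-1/42087) + (1491 - 4114)/(4 + 129) = -2295/14029 - 2623/133 = -37103302/1865857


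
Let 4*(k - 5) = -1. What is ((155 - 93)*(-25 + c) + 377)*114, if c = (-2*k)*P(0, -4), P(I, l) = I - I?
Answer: -133722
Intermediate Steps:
P(I, l) = 0
k = 19/4 (k = 5 + (¼)*(-1) = 5 - ¼ = 19/4 ≈ 4.7500)
c = 0 (c = -2*19/4*0 = -19/2*0 = 0)
((155 - 93)*(-25 + c) + 377)*114 = ((155 - 93)*(-25 + 0) + 377)*114 = (62*(-25) + 377)*114 = (-1550 + 377)*114 = -1173*114 = -133722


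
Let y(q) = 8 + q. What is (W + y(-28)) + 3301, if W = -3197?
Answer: 84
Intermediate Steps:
(W + y(-28)) + 3301 = (-3197 + (8 - 28)) + 3301 = (-3197 - 20) + 3301 = -3217 + 3301 = 84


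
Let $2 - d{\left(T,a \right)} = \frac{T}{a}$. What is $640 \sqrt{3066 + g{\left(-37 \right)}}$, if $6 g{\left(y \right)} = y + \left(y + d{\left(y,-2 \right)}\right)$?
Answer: $\frac{320 \sqrt{109833}}{3} \approx 35350.0$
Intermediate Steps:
$d{\left(T,a \right)} = 2 - \frac{T}{a}$
$g{\left(y \right)} = \frac{1}{3} + \frac{5 y}{12}$ ($g{\left(y \right)} = \frac{y - \left(-2 - y + \frac{y}{-2}\right)}{6} = \frac{y - \left(-2 - y + y \left(- \frac{1}{2}\right)\right)}{6} = \frac{y + \left(y + \left(2 + \frac{y}{2}\right)\right)}{6} = \frac{y + \left(2 + \frac{3 y}{2}\right)}{6} = \frac{2 + \frac{5 y}{2}}{6} = \frac{1}{3} + \frac{5 y}{12}$)
$640 \sqrt{3066 + g{\left(-37 \right)}} = 640 \sqrt{3066 + \left(\frac{1}{3} + \frac{5}{12} \left(-37\right)\right)} = 640 \sqrt{3066 + \left(\frac{1}{3} - \frac{185}{12}\right)} = 640 \sqrt{3066 - \frac{181}{12}} = 640 \sqrt{\frac{36611}{12}} = 640 \frac{\sqrt{109833}}{6} = \frac{320 \sqrt{109833}}{3}$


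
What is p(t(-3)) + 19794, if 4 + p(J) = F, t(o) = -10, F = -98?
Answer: 19692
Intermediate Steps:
p(J) = -102 (p(J) = -4 - 98 = -102)
p(t(-3)) + 19794 = -102 + 19794 = 19692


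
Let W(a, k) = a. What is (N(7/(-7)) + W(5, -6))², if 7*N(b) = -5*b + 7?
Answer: 2209/49 ≈ 45.082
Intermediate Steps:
N(b) = 1 - 5*b/7 (N(b) = (-5*b + 7)/7 = (7 - 5*b)/7 = 1 - 5*b/7)
(N(7/(-7)) + W(5, -6))² = ((1 - 5/(-7)) + 5)² = ((1 - 5*(-1)/7) + 5)² = ((1 - 5/7*(-1)) + 5)² = ((1 + 5/7) + 5)² = (12/7 + 5)² = (47/7)² = 2209/49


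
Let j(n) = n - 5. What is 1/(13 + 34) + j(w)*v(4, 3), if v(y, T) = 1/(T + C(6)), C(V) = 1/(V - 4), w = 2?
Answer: -275/329 ≈ -0.83587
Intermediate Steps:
C(V) = 1/(-4 + V)
j(n) = -5 + n
v(y, T) = 1/(½ + T) (v(y, T) = 1/(T + 1/(-4 + 6)) = 1/(T + 1/2) = 1/(T + ½) = 1/(½ + T))
1/(13 + 34) + j(w)*v(4, 3) = 1/(13 + 34) + (-5 + 2)*(2/(1 + 2*3)) = 1/47 - 6/(1 + 6) = 1/47 - 6/7 = -275/329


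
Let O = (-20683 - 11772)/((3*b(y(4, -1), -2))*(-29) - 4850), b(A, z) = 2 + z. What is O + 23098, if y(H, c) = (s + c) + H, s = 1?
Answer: 22411551/970 ≈ 23105.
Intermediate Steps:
y(H, c) = 1 + H + c (y(H, c) = (1 + c) + H = 1 + H + c)
O = 6491/970 (O = (-20683 - 11772)/((3*(2 - 2))*(-29) - 4850) = -32455/((3*0)*(-29) - 4850) = -32455/(0*(-29) - 4850) = -32455/(0 - 4850) = -32455/(-4850) = -32455*(-1/4850) = 6491/970 ≈ 6.6917)
O + 23098 = 6491/970 + 23098 = 22411551/970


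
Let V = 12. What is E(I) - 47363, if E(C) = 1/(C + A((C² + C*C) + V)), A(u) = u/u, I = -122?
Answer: -5730924/121 ≈ -47363.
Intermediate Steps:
A(u) = 1
E(C) = 1/(1 + C) (E(C) = 1/(C + 1) = 1/(1 + C))
E(I) - 47363 = 1/(1 - 122) - 47363 = 1/(-121) - 47363 = -1/121 - 47363 = -5730924/121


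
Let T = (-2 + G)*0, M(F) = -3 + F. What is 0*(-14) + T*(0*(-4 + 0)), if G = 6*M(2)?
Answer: 0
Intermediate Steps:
G = -6 (G = 6*(-3 + 2) = 6*(-1) = -6)
T = 0 (T = (-2 - 6)*0 = -8*0 = 0)
0*(-14) + T*(0*(-4 + 0)) = 0*(-14) + 0*(0*(-4 + 0)) = 0 + 0*(0*(-4)) = 0 + 0*0 = 0 + 0 = 0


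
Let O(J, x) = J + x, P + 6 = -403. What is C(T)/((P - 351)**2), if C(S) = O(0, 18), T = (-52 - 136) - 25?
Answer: 9/288800 ≈ 3.1163e-5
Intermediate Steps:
T = -213 (T = -188 - 25 = -213)
P = -409 (P = -6 - 403 = -409)
C(S) = 18 (C(S) = 0 + 18 = 18)
C(T)/((P - 351)**2) = 18/((-409 - 351)**2) = 18/((-760)**2) = 18/577600 = 18*(1/577600) = 9/288800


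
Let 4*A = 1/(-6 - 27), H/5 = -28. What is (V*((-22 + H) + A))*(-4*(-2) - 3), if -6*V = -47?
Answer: -5025475/792 ≈ -6345.3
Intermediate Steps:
H = -140 (H = 5*(-28) = -140)
V = 47/6 (V = -⅙*(-47) = 47/6 ≈ 7.8333)
A = -1/132 (A = 1/(4*(-6 - 27)) = (¼)/(-33) = (¼)*(-1/33) = -1/132 ≈ -0.0075758)
(V*((-22 + H) + A))*(-4*(-2) - 3) = (47*((-22 - 140) - 1/132)/6)*(-4*(-2) - 3) = (47*(-162 - 1/132)/6)*(8 - 3) = ((47/6)*(-21385/132))*5 = -1005095/792*5 = -5025475/792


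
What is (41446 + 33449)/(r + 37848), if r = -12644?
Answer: 74895/25204 ≈ 2.9716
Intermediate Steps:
(41446 + 33449)/(r + 37848) = (41446 + 33449)/(-12644 + 37848) = 74895/25204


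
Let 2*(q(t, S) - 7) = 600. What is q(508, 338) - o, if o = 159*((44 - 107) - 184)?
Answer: 39580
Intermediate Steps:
q(t, S) = 307 (q(t, S) = 7 + (1/2)*600 = 7 + 300 = 307)
o = -39273 (o = 159*(-63 - 184) = 159*(-247) = -39273)
q(508, 338) - o = 307 - 1*(-39273) = 307 + 39273 = 39580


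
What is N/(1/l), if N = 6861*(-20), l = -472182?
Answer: 64792814040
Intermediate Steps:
N = -137220
N/(1/l) = -137220/(1/(-472182)) = -137220/(-1/472182) = -137220*(-472182) = 64792814040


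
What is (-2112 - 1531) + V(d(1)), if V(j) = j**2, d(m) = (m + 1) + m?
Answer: -3634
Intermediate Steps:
d(m) = 1 + 2*m (d(m) = (1 + m) + m = 1 + 2*m)
(-2112 - 1531) + V(d(1)) = (-2112 - 1531) + (1 + 2*1)**2 = -3643 + (1 + 2)**2 = -3643 + 3**2 = -3643 + 9 = -3634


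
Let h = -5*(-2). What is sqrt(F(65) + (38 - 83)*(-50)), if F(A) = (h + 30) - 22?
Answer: 18*sqrt(7) ≈ 47.624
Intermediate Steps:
h = 10
F(A) = 18 (F(A) = (10 + 30) - 22 = 40 - 22 = 18)
sqrt(F(65) + (38 - 83)*(-50)) = sqrt(18 + (38 - 83)*(-50)) = sqrt(18 - 45*(-50)) = sqrt(18 + 2250) = sqrt(2268) = 18*sqrt(7)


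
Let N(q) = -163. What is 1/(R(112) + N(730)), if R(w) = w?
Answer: -1/51 ≈ -0.019608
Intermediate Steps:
1/(R(112) + N(730)) = 1/(112 - 163) = 1/(-51) = -1/51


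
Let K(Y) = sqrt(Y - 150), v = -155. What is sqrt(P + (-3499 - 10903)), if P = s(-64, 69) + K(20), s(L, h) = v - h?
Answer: sqrt(-14626 + I*sqrt(130)) ≈ 0.0471 + 120.94*I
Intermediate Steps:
K(Y) = sqrt(-150 + Y)
s(L, h) = -155 - h
P = -224 + I*sqrt(130) (P = (-155 - 1*69) + sqrt(-150 + 20) = (-155 - 69) + sqrt(-130) = -224 + I*sqrt(130) ≈ -224.0 + 11.402*I)
sqrt(P + (-3499 - 10903)) = sqrt((-224 + I*sqrt(130)) + (-3499 - 10903)) = sqrt((-224 + I*sqrt(130)) - 14402) = sqrt(-14626 + I*sqrt(130))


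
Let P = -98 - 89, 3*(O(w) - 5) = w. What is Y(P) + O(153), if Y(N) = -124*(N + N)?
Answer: 46432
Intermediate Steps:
O(w) = 5 + w/3
P = -187
Y(N) = -248*N
Y(P) + O(153) = -248*(-187) + (5 + (1/3)*153) = 46376 + (5 + 51) = 46376 + 56 = 46432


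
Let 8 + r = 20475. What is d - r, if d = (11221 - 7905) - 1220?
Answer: -18371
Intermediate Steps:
r = 20467 (r = -8 + 20475 = 20467)
d = 2096 (d = 3316 - 1220 = 2096)
d - r = 2096 - 1*20467 = 2096 - 20467 = -18371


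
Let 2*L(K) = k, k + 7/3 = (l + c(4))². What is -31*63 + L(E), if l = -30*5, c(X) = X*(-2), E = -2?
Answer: 63167/6 ≈ 10528.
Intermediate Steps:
c(X) = -2*X
l = -150 (l = -5*30 = -150)
k = 74885/3 (k = -7/3 + (-150 - 2*4)² = -7/3 + (-150 - 8)² = -7/3 + (-158)² = -7/3 + 24964 = 74885/3 ≈ 24962.)
L(K) = 74885/6 (L(K) = (½)*(74885/3) = 74885/6)
-31*63 + L(E) = -31*63 + 74885/6 = -1953 + 74885/6 = 63167/6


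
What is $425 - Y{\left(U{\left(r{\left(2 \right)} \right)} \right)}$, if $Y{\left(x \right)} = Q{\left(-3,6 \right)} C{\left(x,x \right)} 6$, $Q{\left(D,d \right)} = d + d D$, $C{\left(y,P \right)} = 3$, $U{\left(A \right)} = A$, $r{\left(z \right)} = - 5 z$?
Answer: $641$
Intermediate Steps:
$Q{\left(D,d \right)} = d + D d$
$Y{\left(x \right)} = -216$ ($Y{\left(x \right)} = 6 \left(1 - 3\right) 3 \cdot 6 = 6 \left(-2\right) 3 \cdot 6 = \left(-12\right) 3 \cdot 6 = \left(-36\right) 6 = -216$)
$425 - Y{\left(U{\left(r{\left(2 \right)} \right)} \right)} = 425 - -216 = 425 + 216 = 641$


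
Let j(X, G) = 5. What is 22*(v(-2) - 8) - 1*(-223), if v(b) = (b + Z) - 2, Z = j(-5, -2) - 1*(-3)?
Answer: 135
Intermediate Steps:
Z = 8 (Z = 5 - 1*(-3) = 5 + 3 = 8)
v(b) = 6 + b (v(b) = (b + 8) - 2 = (8 + b) - 2 = 6 + b)
22*(v(-2) - 8) - 1*(-223) = 22*((6 - 2) - 8) - 1*(-223) = 22*(4 - 8) + 223 = 22*(-4) + 223 = -88 + 223 = 135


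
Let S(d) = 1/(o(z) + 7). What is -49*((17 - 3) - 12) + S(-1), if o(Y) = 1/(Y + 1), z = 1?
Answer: -1468/15 ≈ -97.867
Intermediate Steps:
o(Y) = 1/(1 + Y)
S(d) = 2/15 (S(d) = 1/(1/(1 + 1) + 7) = 1/(1/2 + 7) = 1/(½ + 7) = 1/(15/2) = 2/15)
-49*((17 - 3) - 12) + S(-1) = -49*((17 - 3) - 12) + 2/15 = -49*(14 - 12) + 2/15 = -49*2 + 2/15 = -98 + 2/15 = -1468/15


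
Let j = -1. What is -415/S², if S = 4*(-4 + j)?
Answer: -83/80 ≈ -1.0375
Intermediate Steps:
S = -20 (S = 4*(-4 - 1) = 4*(-5) = -20)
-415/S² = -415/((-20)²) = -415/400 = -415*1/400 = -83/80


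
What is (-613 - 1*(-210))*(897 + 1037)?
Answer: -779402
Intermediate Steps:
(-613 - 1*(-210))*(897 + 1037) = (-613 + 210)*1934 = -403*1934 = -779402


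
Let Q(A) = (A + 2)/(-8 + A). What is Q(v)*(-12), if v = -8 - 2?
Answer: -16/3 ≈ -5.3333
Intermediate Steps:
v = -10
Q(A) = (2 + A)/(-8 + A)
Q(v)*(-12) = ((2 - 10)/(-8 - 10))*(-12) = (-8/(-18))*(-12) = -1/18*(-8)*(-12) = (4/9)*(-12) = -16/3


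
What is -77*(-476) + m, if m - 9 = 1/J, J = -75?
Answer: 2749574/75 ≈ 36661.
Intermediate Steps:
m = 674/75 (m = 9 + 1/(-75) = 9 - 1/75 = 674/75 ≈ 8.9867)
-77*(-476) + m = -77*(-476) + 674/75 = 36652 + 674/75 = 2749574/75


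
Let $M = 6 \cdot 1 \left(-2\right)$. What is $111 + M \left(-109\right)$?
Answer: $1419$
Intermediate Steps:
$M = -12$ ($M = 6 \left(-2\right) = -12$)
$111 + M \left(-109\right) = 111 - -1308 = 111 + 1308 = 1419$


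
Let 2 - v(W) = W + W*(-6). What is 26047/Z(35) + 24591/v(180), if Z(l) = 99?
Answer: 2357173/8118 ≈ 290.36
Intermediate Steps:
v(W) = 2 + 5*W (v(W) = 2 - (W + W*(-6)) = 2 - (W - 6*W) = 2 - (-5)*W = 2 + 5*W)
26047/Z(35) + 24591/v(180) = 26047/99 + 24591/(2 + 5*180) = 26047*(1/99) + 24591/(2 + 900) = 26047/99 + 24591/902 = 2357173/8118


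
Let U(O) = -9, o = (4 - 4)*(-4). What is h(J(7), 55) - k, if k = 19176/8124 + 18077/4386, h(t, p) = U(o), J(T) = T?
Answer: -45970855/2969322 ≈ -15.482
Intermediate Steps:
o = 0 (o = 0*(-4) = 0)
h(t, p) = -9
k = 19246957/2969322 (k = 19176*(1/8124) + 18077*(1/4386) = 1598/677 + 18077/4386 = 19246957/2969322 ≈ 6.4819)
h(J(7), 55) - k = -9 - 1*19246957/2969322 = -9 - 19246957/2969322 = -45970855/2969322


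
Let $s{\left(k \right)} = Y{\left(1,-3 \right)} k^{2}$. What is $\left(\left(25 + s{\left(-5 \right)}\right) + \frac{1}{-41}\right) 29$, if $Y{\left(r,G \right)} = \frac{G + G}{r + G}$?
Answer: $\frac{118871}{41} \approx 2899.3$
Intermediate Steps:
$Y{\left(r,G \right)} = \frac{2 G}{G + r}$
$s{\left(k \right)} = 3 k^{2}$ ($s{\left(k \right)} = 2 \left(-3\right) \frac{1}{-3 + 1} k^{2} = 2 \left(-3\right) \frac{1}{-2} k^{2} = 2 \left(-3\right) \left(- \frac{1}{2}\right) k^{2} = 3 k^{2}$)
$\left(\left(25 + s{\left(-5 \right)}\right) + \frac{1}{-41}\right) 29 = \left(\left(25 + 3 \left(-5\right)^{2}\right) + \frac{1}{-41}\right) 29 = \left(\left(25 + 3 \cdot 25\right) - \frac{1}{41}\right) 29 = \left(\left(25 + 75\right) - \frac{1}{41}\right) 29 = \left(100 - \frac{1}{41}\right) 29 = \frac{4099}{41} \cdot 29 = \frac{118871}{41}$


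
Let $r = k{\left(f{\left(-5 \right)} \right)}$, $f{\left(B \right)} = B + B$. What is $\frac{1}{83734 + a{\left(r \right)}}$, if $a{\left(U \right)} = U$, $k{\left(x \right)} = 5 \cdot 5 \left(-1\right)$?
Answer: $\frac{1}{83709} \approx 1.1946 \cdot 10^{-5}$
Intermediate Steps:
$f{\left(B \right)} = 2 B$
$k{\left(x \right)} = -25$ ($k{\left(x \right)} = 25 \left(-1\right) = -25$)
$r = -25$
$\frac{1}{83734 + a{\left(r \right)}} = \frac{1}{83734 - 25} = \frac{1}{83709}$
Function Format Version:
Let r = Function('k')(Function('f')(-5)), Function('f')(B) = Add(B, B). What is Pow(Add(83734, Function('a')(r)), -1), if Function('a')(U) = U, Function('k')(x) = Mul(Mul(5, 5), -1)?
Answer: Rational(1, 83709) ≈ 1.1946e-5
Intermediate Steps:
Function('f')(B) = Mul(2, B)
Function('k')(x) = -25 (Function('k')(x) = Mul(25, -1) = -25)
r = -25
Pow(Add(83734, Function('a')(r)), -1) = Pow(Add(83734, -25), -1) = Pow(83709, -1) = Rational(1, 83709)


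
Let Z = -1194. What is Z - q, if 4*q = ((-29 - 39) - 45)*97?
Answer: 6185/4 ≈ 1546.3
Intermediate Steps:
q = -10961/4 (q = (((-29 - 39) - 45)*97)/4 = ((-68 - 45)*97)/4 = (-113*97)/4 = (¼)*(-10961) = -10961/4 ≈ -2740.3)
Z - q = -1194 - 1*(-10961/4) = -1194 + 10961/4 = 6185/4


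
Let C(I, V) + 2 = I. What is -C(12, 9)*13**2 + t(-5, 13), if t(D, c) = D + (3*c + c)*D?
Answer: -1955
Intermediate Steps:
C(I, V) = -2 + I
t(D, c) = D + 4*D*c (t(D, c) = D + (4*c)*D = D + 4*D*c)
-C(12, 9)*13**2 + t(-5, 13) = -(-2 + 12)*13**2 - 5*(1 + 4*13) = -1*10*169 - 5*(1 + 52) = -10*169 - 5*53 = -1690 - 265 = -1955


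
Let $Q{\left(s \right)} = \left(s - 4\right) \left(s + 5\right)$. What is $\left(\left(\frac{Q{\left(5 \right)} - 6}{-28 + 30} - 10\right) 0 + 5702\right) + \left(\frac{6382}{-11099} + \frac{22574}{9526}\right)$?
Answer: $\frac{2491970801}{436897} \approx 5703.8$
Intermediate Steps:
$Q{\left(s \right)} = \left(-4 + s\right) \left(5 + s\right)$
$\left(\left(\frac{Q{\left(5 \right)} - 6}{-28 + 30} - 10\right) 0 + 5702\right) + \left(\frac{6382}{-11099} + \frac{22574}{9526}\right) = \left(\left(\frac{\left(-20 + 5 + 5^{2}\right) - 6}{-28 + 30} - 10\right) 0 + 5702\right) + \left(\frac{6382}{-11099} + \frac{22574}{9526}\right) = \left(\left(\frac{\left(-20 + 5 + 25\right) - 6}{2} - 10\right) 0 + 5702\right) + \left(6382 \left(- \frac{1}{11099}\right) + 22574 \cdot \frac{1}{9526}\right) = \left(\left(\left(10 - 6\right) \frac{1}{2} - 10\right) 0 + 5702\right) + \left(- \frac{6382}{11099} + \frac{11287}{4763}\right) = \left(\left(4 \cdot \frac{1}{2} - 10\right) 0 + 5702\right) + \frac{784107}{436897} = \left(\left(2 - 10\right) 0 + 5702\right) + \frac{784107}{436897} = \left(\left(-8\right) 0 + 5702\right) + \frac{784107}{436897} = \left(0 + 5702\right) + \frac{784107}{436897} = 5702 + \frac{784107}{436897} = \frac{2491970801}{436897}$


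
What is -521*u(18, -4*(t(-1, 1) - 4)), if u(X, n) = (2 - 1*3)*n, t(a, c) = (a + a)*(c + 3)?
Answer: 25008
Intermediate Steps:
t(a, c) = 2*a*(3 + c) (t(a, c) = (2*a)*(3 + c) = 2*a*(3 + c))
u(X, n) = -n (u(X, n) = (2 - 3)*n = -n)
-521*u(18, -4*(t(-1, 1) - 4)) = -(-521)*(-4*(2*(-1)*(3 + 1) - 4)) = -(-521)*(-4*(2*(-1)*4 - 4)) = -(-521)*(-4*(-8 - 4)) = -(-521)*(-4*(-12)) = -(-521)*48 = -521*(-48) = 25008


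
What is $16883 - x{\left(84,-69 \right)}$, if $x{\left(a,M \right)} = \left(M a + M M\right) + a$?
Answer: $17834$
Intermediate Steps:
$x{\left(a,M \right)} = a + M^{2} + M a$ ($x{\left(a,M \right)} = \left(M a + M^{2}\right) + a = \left(M^{2} + M a\right) + a = a + M^{2} + M a$)
$16883 - x{\left(84,-69 \right)} = 16883 - \left(84 + \left(-69\right)^{2} - 5796\right) = 16883 - \left(84 + 4761 - 5796\right) = 16883 - -951 = 16883 + 951 = 17834$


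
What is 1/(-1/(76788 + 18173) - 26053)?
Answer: -94961/2474018934 ≈ -3.8383e-5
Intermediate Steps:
1/(-1/(76788 + 18173) - 26053) = 1/(-1/94961 - 26053) = 1/(-2474018934/94961) = -94961/2474018934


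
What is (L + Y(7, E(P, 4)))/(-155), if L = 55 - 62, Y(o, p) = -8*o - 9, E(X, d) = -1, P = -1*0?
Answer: 72/155 ≈ 0.46452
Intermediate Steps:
P = 0
Y(o, p) = -9 - 8*o
L = -7
(L + Y(7, E(P, 4)))/(-155) = (-7 + (-9 - 8*7))/(-155) = -(-7 + (-9 - 56))/155 = -(-7 - 65)/155 = -1/155*(-72) = 72/155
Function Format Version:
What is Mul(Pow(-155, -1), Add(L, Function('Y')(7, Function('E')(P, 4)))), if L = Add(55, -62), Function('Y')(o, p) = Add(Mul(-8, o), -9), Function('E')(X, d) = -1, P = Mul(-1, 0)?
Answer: Rational(72, 155) ≈ 0.46452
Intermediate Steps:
P = 0
Function('Y')(o, p) = Add(-9, Mul(-8, o))
L = -7
Mul(Pow(-155, -1), Add(L, Function('Y')(7, Function('E')(P, 4)))) = Mul(Pow(-155, -1), Add(-7, Add(-9, Mul(-8, 7)))) = Mul(Rational(-1, 155), Add(-7, Add(-9, -56))) = Mul(Rational(-1, 155), Add(-7, -65)) = Mul(Rational(-1, 155), -72) = Rational(72, 155)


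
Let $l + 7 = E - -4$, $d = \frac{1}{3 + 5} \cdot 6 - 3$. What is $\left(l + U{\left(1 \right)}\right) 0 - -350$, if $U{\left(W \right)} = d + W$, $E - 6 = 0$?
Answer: $350$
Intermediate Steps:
$E = 6$ ($E = 6 + 0 = 6$)
$d = - \frac{9}{4}$ ($d = \frac{1}{8} \cdot 6 - 3 = \frac{3}{4} - 3 = - \frac{9}{4} \approx -2.25$)
$U{\left(W \right)} = - \frac{9}{4} + W$
$l = 3$ ($l = -7 + \left(6 - -4\right) = -7 + \left(6 + 4\right) = -7 + 10 = 3$)
$\left(l + U{\left(1 \right)}\right) 0 - -350 = \left(3 + \left(- \frac{9}{4} + 1\right)\right) 0 - -350 = \left(3 - \frac{5}{4}\right) 0 + 350 = \frac{7}{4} \cdot 0 + 350 = 0 + 350 = 350$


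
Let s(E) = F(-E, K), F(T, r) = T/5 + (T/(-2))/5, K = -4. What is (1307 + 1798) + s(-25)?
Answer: 6215/2 ≈ 3107.5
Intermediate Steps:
F(T, r) = T/10 (F(T, r) = T*(⅕) + (T*(-½))*(⅕) = T/5 - T/2*(⅕) = T/5 - T/10 = T/10)
s(E) = -E/10 (s(E) = (-E)/10 = -E/10)
(1307 + 1798) + s(-25) = (1307 + 1798) - ⅒*(-25) = 3105 + 5/2 = 6215/2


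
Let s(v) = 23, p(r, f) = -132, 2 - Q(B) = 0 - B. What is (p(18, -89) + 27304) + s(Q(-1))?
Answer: 27195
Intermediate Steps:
Q(B) = 2 + B (Q(B) = 2 - (0 - B) = 2 - (-1)*B = 2 + B)
(p(18, -89) + 27304) + s(Q(-1)) = (-132 + 27304) + 23 = 27172 + 23 = 27195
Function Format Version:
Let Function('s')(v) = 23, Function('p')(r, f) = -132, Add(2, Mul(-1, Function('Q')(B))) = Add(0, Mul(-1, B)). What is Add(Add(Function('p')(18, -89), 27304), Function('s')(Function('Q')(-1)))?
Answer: 27195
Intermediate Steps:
Function('Q')(B) = Add(2, B) (Function('Q')(B) = Add(2, Mul(-1, Add(0, Mul(-1, B)))) = Add(2, Mul(-1, Mul(-1, B))) = Add(2, B))
Add(Add(Function('p')(18, -89), 27304), Function('s')(Function('Q')(-1))) = Add(Add(-132, 27304), 23) = Add(27172, 23) = 27195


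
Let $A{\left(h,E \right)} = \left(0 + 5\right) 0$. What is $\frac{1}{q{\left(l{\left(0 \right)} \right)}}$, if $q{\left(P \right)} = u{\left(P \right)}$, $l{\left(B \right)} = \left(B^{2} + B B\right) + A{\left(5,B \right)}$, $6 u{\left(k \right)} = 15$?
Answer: $\frac{2}{5} \approx 0.4$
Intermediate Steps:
$u{\left(k \right)} = \frac{5}{2}$ ($u{\left(k \right)} = \frac{1}{6} \cdot 15 = \frac{5}{2}$)
$A{\left(h,E \right)} = 0$ ($A{\left(h,E \right)} = 5 \cdot 0 = 0$)
$l{\left(B \right)} = 2 B^{2}$ ($l{\left(B \right)} = \left(B^{2} + B B\right) + 0 = \left(B^{2} + B^{2}\right) + 0 = 2 B^{2} + 0 = 2 B^{2}$)
$q{\left(P \right)} = \frac{5}{2}$
$\frac{1}{q{\left(l{\left(0 \right)} \right)}} = \frac{1}{\frac{5}{2}} = \frac{2}{5}$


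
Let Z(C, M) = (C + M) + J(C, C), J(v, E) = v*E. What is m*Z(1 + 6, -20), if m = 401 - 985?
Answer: -21024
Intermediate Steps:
J(v, E) = E*v
Z(C, M) = C + M + C² (Z(C, M) = (C + M) + C*C = (C + M) + C² = C + M + C²)
m = -584
m*Z(1 + 6, -20) = -584*((1 + 6) - 20 + (1 + 6)²) = -584*(7 - 20 + 7²) = -584*(7 - 20 + 49) = -584*36 = -21024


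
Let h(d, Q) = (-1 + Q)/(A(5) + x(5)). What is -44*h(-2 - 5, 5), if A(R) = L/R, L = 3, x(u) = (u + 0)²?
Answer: -55/8 ≈ -6.8750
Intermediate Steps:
x(u) = u²
A(R) = 3/R
h(d, Q) = -5/128 + 5*Q/128 (h(d, Q) = (-1 + Q)/(3/5 + 5²) = (-1 + Q)/(3*(⅕) + 25) = (-1 + Q)/(⅗ + 25) = (-1 + Q)/(128/5) = (-1 + Q)*(5/128) = -5/128 + 5*Q/128)
-44*h(-2 - 5, 5) = -44*(-5/128 + (5/128)*5) = -44*(-5/128 + 25/128) = -44*5/32 = -55/8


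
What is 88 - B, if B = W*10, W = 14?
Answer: -52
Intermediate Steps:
B = 140 (B = 14*10 = 140)
88 - B = 88 - 1*140 = 88 - 140 = -52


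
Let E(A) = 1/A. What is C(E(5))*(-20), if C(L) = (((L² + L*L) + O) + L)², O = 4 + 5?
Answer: -215296/125 ≈ -1722.4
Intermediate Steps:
O = 9
E(A) = 1/A
C(L) = (9 + L + 2*L²)² (C(L) = (((L² + L*L) + 9) + L)² = (((L² + L²) + 9) + L)² = ((2*L² + 9) + L)² = ((9 + 2*L²) + L)² = (9 + L + 2*L²)²)
C(E(5))*(-20) = (9 + 1/5 + 2*(1/5)²)²*(-20) = (9 + ⅕ + 2*(⅕)²)²*(-20) = (9 + ⅕ + 2*(1/25))²*(-20) = (9 + ⅕ + 2/25)²*(-20) = (232/25)²*(-20) = (53824/625)*(-20) = -215296/125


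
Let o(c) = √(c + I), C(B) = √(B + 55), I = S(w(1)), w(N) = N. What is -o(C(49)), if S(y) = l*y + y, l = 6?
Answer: -√(7 + 2*√26) ≈ -4.1470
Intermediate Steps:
S(y) = 7*y (S(y) = 6*y + y = 7*y)
I = 7 (I = 7*1 = 7)
C(B) = √(55 + B)
o(c) = √(7 + c) (o(c) = √(c + 7) = √(7 + c))
-o(C(49)) = -√(7 + √(55 + 49)) = -√(7 + √104) = -√(7 + 2*√26)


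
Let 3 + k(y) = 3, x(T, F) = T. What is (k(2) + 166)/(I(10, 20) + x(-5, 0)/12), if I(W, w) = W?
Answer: 1992/115 ≈ 17.322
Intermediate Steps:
k(y) = 0 (k(y) = -3 + 3 = 0)
(k(2) + 166)/(I(10, 20) + x(-5, 0)/12) = (0 + 166)/(10 - 5/12) = 166/(10 + (1/12)*(-5)) = 166/(10 - 5/12) = 166/(115/12) = 166*(12/115) = 1992/115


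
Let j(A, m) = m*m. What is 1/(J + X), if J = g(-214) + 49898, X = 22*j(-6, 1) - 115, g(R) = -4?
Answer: 1/49801 ≈ 2.0080e-5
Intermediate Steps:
j(A, m) = m²
X = -93 (X = 22*1² - 115 = 22*1 - 115 = 22 - 115 = -93)
J = 49894 (J = -4 + 49898 = 49894)
1/(J + X) = 1/(49894 - 93) = 1/49801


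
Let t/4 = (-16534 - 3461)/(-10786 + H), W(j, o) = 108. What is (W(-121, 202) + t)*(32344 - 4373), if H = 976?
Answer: 1062394522/327 ≈ 3.2489e+6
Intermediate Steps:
t = 2666/327 (t = 4*((-16534 - 3461)/(-10786 + 976)) = 4*(-19995/(-9810)) = 4*(-19995*(-1/9810)) = 4*(1333/654) = 2666/327 ≈ 8.1529)
(W(-121, 202) + t)*(32344 - 4373) = (108 + 2666/327)*(32344 - 4373) = (37982/327)*27971 = 1062394522/327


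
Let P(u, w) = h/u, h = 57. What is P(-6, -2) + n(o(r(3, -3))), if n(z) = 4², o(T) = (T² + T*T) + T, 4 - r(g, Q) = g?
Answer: 13/2 ≈ 6.5000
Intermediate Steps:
P(u, w) = 57/u
r(g, Q) = 4 - g
o(T) = T + 2*T² (o(T) = (T² + T²) + T = 2*T² + T = T + 2*T²)
n(z) = 16
P(-6, -2) + n(o(r(3, -3))) = 57/(-6) + 16 = 57*(-⅙) + 16 = -19/2 + 16 = 13/2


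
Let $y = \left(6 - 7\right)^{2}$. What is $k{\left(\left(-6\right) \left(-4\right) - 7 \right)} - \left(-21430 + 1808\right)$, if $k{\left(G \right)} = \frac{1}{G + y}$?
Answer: $\frac{353197}{18} \approx 19622.0$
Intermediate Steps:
$y = 1$ ($y = \left(-1\right)^{2} = 1$)
$k{\left(G \right)} = \frac{1}{1 + G}$ ($k{\left(G \right)} = \frac{1}{G + 1} = \frac{1}{1 + G}$)
$k{\left(\left(-6\right) \left(-4\right) - 7 \right)} - \left(-21430 + 1808\right) = \frac{1}{1 - -17} - \left(-21430 + 1808\right) = \frac{1}{1 + \left(24 - 7\right)} - -19622 = \frac{1}{1 + 17} + 19622 = \frac{1}{18} + 19622 = \frac{353197}{18}$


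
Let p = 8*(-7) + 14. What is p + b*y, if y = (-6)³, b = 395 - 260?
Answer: -29202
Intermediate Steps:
b = 135
p = -42 (p = -56 + 14 = -42)
y = -216
p + b*y = -42 + 135*(-216) = -42 - 29160 = -29202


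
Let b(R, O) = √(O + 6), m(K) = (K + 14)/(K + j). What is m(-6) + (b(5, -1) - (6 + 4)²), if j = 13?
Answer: -692/7 + √5 ≈ -96.621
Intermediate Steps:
m(K) = (14 + K)/(13 + K) (m(K) = (K + 14)/(K + 13) = (14 + K)/(13 + K))
b(R, O) = √(6 + O)
m(-6) + (b(5, -1) - (6 + 4)²) = (14 - 6)/(13 - 6) + (√(6 - 1) - (6 + 4)²) = 8/7 + (√5 - 1*10²) = (⅐)*8 + (√5 - 1*100) = 8/7 + (√5 - 100) = 8/7 + (-100 + √5) = -692/7 + √5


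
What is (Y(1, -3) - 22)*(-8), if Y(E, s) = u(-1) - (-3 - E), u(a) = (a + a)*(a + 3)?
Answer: 176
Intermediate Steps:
u(a) = 2*a*(3 + a) (u(a) = (2*a)*(3 + a) = 2*a*(3 + a))
Y(E, s) = -1 + E (Y(E, s) = 2*(-1)*(3 - 1) - (-3 - E) = 2*(-1)*2 + (3 + E) = -4 + (3 + E) = -1 + E)
(Y(1, -3) - 22)*(-8) = ((-1 + 1) - 22)*(-8) = (0 - 22)*(-8) = -22*(-8) = 176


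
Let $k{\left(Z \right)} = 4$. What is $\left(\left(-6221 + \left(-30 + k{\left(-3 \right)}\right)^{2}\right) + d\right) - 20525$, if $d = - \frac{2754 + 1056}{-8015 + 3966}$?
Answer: $- \frac{105553620}{4049} \approx -26069.0$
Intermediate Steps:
$d = \frac{3810}{4049}$ ($d = - \frac{3810}{-4049} = - \frac{3810 \left(-1\right)}{4049} = \left(-1\right) \left(- \frac{3810}{4049}\right) = \frac{3810}{4049} \approx 0.94097$)
$\left(\left(-6221 + \left(-30 + k{\left(-3 \right)}\right)^{2}\right) + d\right) - 20525 = \left(\left(-6221 + \left(-30 + 4\right)^{2}\right) + \frac{3810}{4049}\right) - 20525 = \left(\left(-6221 + \left(-26\right)^{2}\right) + \frac{3810}{4049}\right) - 20525 = \left(\left(-6221 + 676\right) + \frac{3810}{4049}\right) - 20525 = \left(-5545 + \frac{3810}{4049}\right) - 20525 = - \frac{22447895}{4049} - 20525 = - \frac{105553620}{4049}$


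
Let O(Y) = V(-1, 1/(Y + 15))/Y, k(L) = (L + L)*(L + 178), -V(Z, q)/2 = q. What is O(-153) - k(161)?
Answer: -1152381007/10557 ≈ -1.0916e+5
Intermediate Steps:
V(Z, q) = -2*q
k(L) = 2*L*(178 + L) (k(L) = (2*L)*(178 + L) = 2*L*(178 + L))
O(Y) = -2/(Y*(15 + Y)) (O(Y) = (-2/(Y + 15))/Y = (-2/(15 + Y))/Y = -2/(Y*(15 + Y)))
O(-153) - k(161) = -2/(-153*(15 - 153)) - 2*161*(178 + 161) = -2*(-1/153)/(-138) - 2*161*339 = -2*(-1/153)*(-1/138) - 1*109158 = -1/10557 - 109158 = -1152381007/10557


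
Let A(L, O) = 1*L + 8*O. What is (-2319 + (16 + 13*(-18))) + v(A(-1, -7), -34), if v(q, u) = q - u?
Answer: -2560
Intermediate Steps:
A(L, O) = L + 8*O
(-2319 + (16 + 13*(-18))) + v(A(-1, -7), -34) = (-2319 + (16 + 13*(-18))) + ((-1 + 8*(-7)) - 1*(-34)) = (-2319 + (16 - 234)) + ((-1 - 56) + 34) = (-2319 - 218) + (-57 + 34) = -2537 - 23 = -2560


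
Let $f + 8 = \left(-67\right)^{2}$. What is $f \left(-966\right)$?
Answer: $-4328646$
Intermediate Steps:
$f = 4481$ ($f = -8 + \left(-67\right)^{2} = -8 + 4489 = 4481$)
$f \left(-966\right) = 4481 \left(-966\right) = -4328646$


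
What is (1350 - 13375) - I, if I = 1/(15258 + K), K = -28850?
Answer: -163443799/13592 ≈ -12025.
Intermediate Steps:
I = -1/13592 (I = 1/(15258 - 28850) = 1/(-13592) = -1/13592 ≈ -7.3573e-5)
(1350 - 13375) - I = (1350 - 13375) - 1*(-1/13592) = -12025 + 1/13592 = -163443799/13592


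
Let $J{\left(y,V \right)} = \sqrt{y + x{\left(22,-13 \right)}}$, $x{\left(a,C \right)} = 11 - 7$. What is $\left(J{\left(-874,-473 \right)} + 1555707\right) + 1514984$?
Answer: $3070691 + i \sqrt{870} \approx 3.0707 \cdot 10^{6} + 29.496 i$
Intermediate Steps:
$x{\left(a,C \right)} = 4$ ($x{\left(a,C \right)} = 11 - 7 = 4$)
$J{\left(y,V \right)} = \sqrt{4 + y}$ ($J{\left(y,V \right)} = \sqrt{y + 4} = \sqrt{4 + y}$)
$\left(J{\left(-874,-473 \right)} + 1555707\right) + 1514984 = \left(\sqrt{4 - 874} + 1555707\right) + 1514984 = \left(\sqrt{-870} + 1555707\right) + 1514984 = \left(i \sqrt{870} + 1555707\right) + 1514984 = \left(1555707 + i \sqrt{870}\right) + 1514984 = 3070691 + i \sqrt{870}$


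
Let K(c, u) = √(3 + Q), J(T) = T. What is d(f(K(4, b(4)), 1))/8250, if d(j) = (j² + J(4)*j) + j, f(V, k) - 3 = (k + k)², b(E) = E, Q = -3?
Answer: 14/1375 ≈ 0.010182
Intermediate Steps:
K(c, u) = 0 (K(c, u) = √(3 - 3) = √0 = 0)
f(V, k) = 3 + 4*k² (f(V, k) = 3 + (k + k)² = 3 + (2*k)² = 3 + 4*k²)
d(j) = j² + 5*j (d(j) = (j² + 4*j) + j = j² + 5*j)
d(f(K(4, b(4)), 1))/8250 = ((3 + 4*1²)*(5 + (3 + 4*1²)))/8250 = ((3 + 4*1)*(5 + (3 + 4*1)))*(1/8250) = ((3 + 4)*(5 + (3 + 4)))*(1/8250) = (7*(5 + 7))*(1/8250) = (7*12)*(1/8250) = 84*(1/8250) = 14/1375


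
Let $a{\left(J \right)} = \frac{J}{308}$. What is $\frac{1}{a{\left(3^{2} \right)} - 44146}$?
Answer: $- \frac{308}{13596959} \approx -2.2652 \cdot 10^{-5}$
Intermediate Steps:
$a{\left(J \right)} = \frac{J}{308}$ ($a{\left(J \right)} = J \frac{1}{308} = \frac{J}{308}$)
$\frac{1}{a{\left(3^{2} \right)} - 44146} = \frac{1}{\frac{3^{2}}{308} - 44146} = \frac{1}{\frac{1}{308} \cdot 9 - 44146} = \frac{1}{\frac{9}{308} - 44146} = \frac{1}{- \frac{13596959}{308}} = - \frac{308}{13596959}$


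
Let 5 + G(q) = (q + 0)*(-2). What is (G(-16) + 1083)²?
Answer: 1232100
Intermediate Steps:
G(q) = -5 - 2*q (G(q) = -5 + (q + 0)*(-2) = -5 + q*(-2) = -5 - 2*q)
(G(-16) + 1083)² = ((-5 - 2*(-16)) + 1083)² = ((-5 + 32) + 1083)² = (27 + 1083)² = 1110² = 1232100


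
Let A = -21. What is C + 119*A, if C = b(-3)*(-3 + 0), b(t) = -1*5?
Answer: -2484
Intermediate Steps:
b(t) = -5
C = 15 (C = -5*(-3 + 0) = -5*(-3) = 15)
C + 119*A = 15 + 119*(-21) = 15 - 2499 = -2484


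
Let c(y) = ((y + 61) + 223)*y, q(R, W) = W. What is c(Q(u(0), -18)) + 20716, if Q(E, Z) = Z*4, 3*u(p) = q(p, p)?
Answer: 5452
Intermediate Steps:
u(p) = p/3
Q(E, Z) = 4*Z
c(y) = y*(284 + y) (c(y) = ((61 + y) + 223)*y = (284 + y)*y = y*(284 + y))
c(Q(u(0), -18)) + 20716 = (4*(-18))*(284 + 4*(-18)) + 20716 = -72*(284 - 72) + 20716 = -72*212 + 20716 = -15264 + 20716 = 5452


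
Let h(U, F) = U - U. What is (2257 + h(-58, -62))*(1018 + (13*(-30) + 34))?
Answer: 1494134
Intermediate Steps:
h(U, F) = 0
(2257 + h(-58, -62))*(1018 + (13*(-30) + 34)) = (2257 + 0)*(1018 + (13*(-30) + 34)) = 2257*(1018 + (-390 + 34)) = 2257*(1018 - 356) = 2257*662 = 1494134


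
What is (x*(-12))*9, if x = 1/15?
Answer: -36/5 ≈ -7.2000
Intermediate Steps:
x = 1/15 ≈ 0.066667
(x*(-12))*9 = ((1/15)*(-12))*9 = -⅘*9 = -36/5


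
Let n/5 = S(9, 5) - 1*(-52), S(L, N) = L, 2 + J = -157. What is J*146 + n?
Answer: -22909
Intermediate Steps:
J = -159 (J = -2 - 157 = -159)
n = 305 (n = 5*(9 - 1*(-52)) = 5*(9 + 52) = 5*61 = 305)
J*146 + n = -159*146 + 305 = -23214 + 305 = -22909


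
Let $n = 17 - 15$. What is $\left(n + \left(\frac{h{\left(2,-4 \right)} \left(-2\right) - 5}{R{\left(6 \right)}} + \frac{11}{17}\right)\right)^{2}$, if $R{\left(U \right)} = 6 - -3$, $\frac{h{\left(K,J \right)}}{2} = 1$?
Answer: $\frac{784}{289} \approx 2.7128$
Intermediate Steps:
$n = 2$
$h{\left(K,J \right)} = 2$ ($h{\left(K,J \right)} = 2 \cdot 1 = 2$)
$R{\left(U \right)} = 9$ ($R{\left(U \right)} = 6 + 3 = 9$)
$\left(n + \left(\frac{h{\left(2,-4 \right)} \left(-2\right) - 5}{R{\left(6 \right)}} + \frac{11}{17}\right)\right)^{2} = \left(2 + \left(\frac{2 \left(-2\right) - 5}{9} + \frac{11}{17}\right)\right)^{2} = \left(2 + \left(\left(-4 - 5\right) \frac{1}{9} + 11 \cdot \frac{1}{17}\right)\right)^{2} = \left(2 + \left(\left(-9\right) \frac{1}{9} + \frac{11}{17}\right)\right)^{2} = \left(2 + \left(-1 + \frac{11}{17}\right)\right)^{2} = \left(2 - \frac{6}{17}\right)^{2} = \left(\frac{28}{17}\right)^{2} = \frac{784}{289}$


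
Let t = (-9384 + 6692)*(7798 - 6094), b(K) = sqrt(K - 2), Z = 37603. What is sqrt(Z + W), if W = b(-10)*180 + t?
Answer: sqrt(-4549565 + 360*I*sqrt(3)) ≈ 0.15 + 2133.0*I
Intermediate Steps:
b(K) = sqrt(-2 + K)
t = -4587168 (t = -2692*1704 = -4587168)
W = -4587168 + 360*I*sqrt(3) (W = sqrt(-2 - 10)*180 - 4587168 = sqrt(-12)*180 - 4587168 = (2*I*sqrt(3))*180 - 4587168 = 360*I*sqrt(3) - 4587168 = -4587168 + 360*I*sqrt(3) ≈ -4.5872e+6 + 623.54*I)
sqrt(Z + W) = sqrt(37603 + (-4587168 + 360*I*sqrt(3))) = sqrt(-4549565 + 360*I*sqrt(3))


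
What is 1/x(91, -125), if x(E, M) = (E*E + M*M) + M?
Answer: 1/23781 ≈ 4.2050e-5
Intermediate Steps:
x(E, M) = M + E² + M² (x(E, M) = (E² + M²) + M = M + E² + M²)
1/x(91, -125) = 1/(-125 + 91² + (-125)²) = 1/(-125 + 8281 + 15625) = 1/23781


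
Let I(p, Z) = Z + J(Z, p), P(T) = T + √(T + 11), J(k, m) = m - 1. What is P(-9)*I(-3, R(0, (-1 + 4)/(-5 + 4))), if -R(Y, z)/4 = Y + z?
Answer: -72 + 8*√2 ≈ -60.686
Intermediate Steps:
J(k, m) = -1 + m
R(Y, z) = -4*Y - 4*z (R(Y, z) = -4*(Y + z) = -4*Y - 4*z)
P(T) = T + √(11 + T)
I(p, Z) = -1 + Z + p (I(p, Z) = Z + (-1 + p) = -1 + Z + p)
P(-9)*I(-3, R(0, (-1 + 4)/(-5 + 4))) = (-9 + √(11 - 9))*(-1 + (-4*0 - 4*(-1 + 4)/(-5 + 4)) - 3) = (-9 + √2)*(-1 + (0 - 12/(-1)) - 3) = (-9 + √2)*(-1 + (0 - 12*(-1)) - 3) = (-9 + √2)*(-1 + (0 - 4*(-3)) - 3) = (-9 + √2)*(-1 + (0 + 12) - 3) = (-9 + √2)*(-1 + 12 - 3) = (-9 + √2)*8 = -72 + 8*√2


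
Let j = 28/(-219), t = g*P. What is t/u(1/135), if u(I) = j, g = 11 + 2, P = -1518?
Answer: 2160873/14 ≈ 1.5435e+5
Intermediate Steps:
g = 13
t = -19734 (t = 13*(-1518) = -19734)
j = -28/219 (j = 28*(-1/219) = -28/219 ≈ -0.12785)
u(I) = -28/219
t/u(1/135) = -19734/(-28/219) = -19734*(-219/28) = 2160873/14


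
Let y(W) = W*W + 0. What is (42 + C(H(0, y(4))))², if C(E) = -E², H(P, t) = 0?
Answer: 1764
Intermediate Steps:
y(W) = W² (y(W) = W² + 0 = W²)
(42 + C(H(0, y(4))))² = (42 - 1*0²)² = (42 - 1*0)² = (42 + 0)² = 42² = 1764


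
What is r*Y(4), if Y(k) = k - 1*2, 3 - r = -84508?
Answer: 169022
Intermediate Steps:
r = 84511 (r = 3 - 1*(-84508) = 3 + 84508 = 84511)
Y(k) = -2 + k (Y(k) = k - 2 = -2 + k)
r*Y(4) = 84511*(-2 + 4) = 84511*2 = 169022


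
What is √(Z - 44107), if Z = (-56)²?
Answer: I*√40971 ≈ 202.41*I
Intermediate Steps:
Z = 3136
√(Z - 44107) = √(3136 - 44107) = √(-40971) = I*√40971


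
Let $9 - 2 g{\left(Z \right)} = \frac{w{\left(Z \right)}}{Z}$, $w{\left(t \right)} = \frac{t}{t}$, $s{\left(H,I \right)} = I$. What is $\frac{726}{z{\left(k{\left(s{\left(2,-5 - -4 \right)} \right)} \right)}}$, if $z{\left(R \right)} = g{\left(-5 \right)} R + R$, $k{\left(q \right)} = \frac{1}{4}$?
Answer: $\frac{3630}{7} \approx 518.57$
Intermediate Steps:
$w{\left(t \right)} = 1$
$k{\left(q \right)} = \frac{1}{4}$
$g{\left(Z \right)} = \frac{9}{2} - \frac{1}{2 Z}$ ($g{\left(Z \right)} = \frac{9}{2} - \frac{1 \frac{1}{Z}}{2} = \frac{9}{2} - \frac{1}{2 Z}$)
$z{\left(R \right)} = \frac{28 R}{5}$ ($z{\left(R \right)} = \frac{-1 + 9 \left(-5\right)}{2 \left(-5\right)} R + R = \frac{1}{2} \left(- \frac{1}{5}\right) \left(-1 - 45\right) R + R = \frac{1}{2} \left(- \frac{1}{5}\right) \left(-46\right) R + R = \frac{23 R}{5} + R = \frac{28 R}{5}$)
$\frac{726}{z{\left(k{\left(s{\left(2,-5 - -4 \right)} \right)} \right)}} = \frac{726}{\frac{28}{5} \cdot \frac{1}{4}} = \frac{726}{\frac{7}{5}} = 726 \cdot \frac{5}{7} = \frac{3630}{7}$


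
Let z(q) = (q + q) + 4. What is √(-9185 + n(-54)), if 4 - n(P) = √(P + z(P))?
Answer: √(-9181 - I*√158) ≈ 0.0656 - 95.818*I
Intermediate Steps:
z(q) = 4 + 2*q (z(q) = 2*q + 4 = 4 + 2*q)
n(P) = 4 - √(4 + 3*P) (n(P) = 4 - √(P + (4 + 2*P)) = 4 - √(4 + 3*P))
√(-9185 + n(-54)) = √(-9185 + (4 - √(4 + 3*(-54)))) = √(-9185 + (4 - √(4 - 162))) = √(-9185 + (4 - √(-158))) = √(-9185 + (4 - I*√158)) = √(-9181 - I*√158)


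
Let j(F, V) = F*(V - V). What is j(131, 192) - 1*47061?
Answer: -47061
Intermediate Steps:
j(F, V) = 0 (j(F, V) = F*0 = 0)
j(131, 192) - 1*47061 = 0 - 1*47061 = 0 - 47061 = -47061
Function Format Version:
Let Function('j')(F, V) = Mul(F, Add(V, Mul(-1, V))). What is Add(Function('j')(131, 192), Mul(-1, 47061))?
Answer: -47061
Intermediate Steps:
Function('j')(F, V) = 0 (Function('j')(F, V) = Mul(F, 0) = 0)
Add(Function('j')(131, 192), Mul(-1, 47061)) = Add(0, Mul(-1, 47061)) = Add(0, -47061) = -47061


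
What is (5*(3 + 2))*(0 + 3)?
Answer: 75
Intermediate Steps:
(5*(3 + 2))*(0 + 3) = (5*5)*3 = 25*3 = 75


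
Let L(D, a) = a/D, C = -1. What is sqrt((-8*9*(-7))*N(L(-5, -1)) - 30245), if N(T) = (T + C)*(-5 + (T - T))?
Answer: I*sqrt(28229) ≈ 168.01*I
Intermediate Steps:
N(T) = 5 - 5*T (N(T) = (T - 1)*(-5 + (T - T)) = (-1 + T)*(-5 + 0) = (-1 + T)*(-5) = 5 - 5*T)
sqrt((-8*9*(-7))*N(L(-5, -1)) - 30245) = sqrt((-8*9*(-7))*(5 - (-5)/(-5)) - 30245) = sqrt((-72*(-7))*(5 - (-5)*(-1)/5) - 30245) = sqrt(504*(5 - 5*1/5) - 30245) = sqrt(504*(5 - 1) - 30245) = sqrt(504*4 - 30245) = sqrt(2016 - 30245) = sqrt(-28229) = I*sqrt(28229)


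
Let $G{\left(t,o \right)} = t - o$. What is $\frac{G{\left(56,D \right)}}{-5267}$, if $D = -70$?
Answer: $- \frac{126}{5267} \approx -0.023923$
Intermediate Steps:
$\frac{G{\left(56,D \right)}}{-5267} = \frac{56 - -70}{-5267} = \left(56 + 70\right) \left(- \frac{1}{5267}\right) = 126 \left(- \frac{1}{5267}\right) = - \frac{126}{5267}$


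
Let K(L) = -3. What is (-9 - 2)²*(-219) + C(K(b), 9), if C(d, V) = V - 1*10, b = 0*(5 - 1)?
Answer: -26500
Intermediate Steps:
b = 0 (b = 0*4 = 0)
C(d, V) = -10 + V (C(d, V) = V - 10 = -10 + V)
(-9 - 2)²*(-219) + C(K(b), 9) = (-9 - 2)²*(-219) + (-10 + 9) = (-11)²*(-219) - 1 = 121*(-219) - 1 = -26499 - 1 = -26500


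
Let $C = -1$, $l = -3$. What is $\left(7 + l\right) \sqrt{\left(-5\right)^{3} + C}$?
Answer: $12 i \sqrt{14} \approx 44.9 i$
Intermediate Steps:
$\left(7 + l\right) \sqrt{\left(-5\right)^{3} + C} = \left(7 - 3\right) \sqrt{\left(-5\right)^{3} - 1} = 4 \sqrt{-125 - 1} = 4 \sqrt{-126} = 4 \cdot 3 i \sqrt{14} = 12 i \sqrt{14}$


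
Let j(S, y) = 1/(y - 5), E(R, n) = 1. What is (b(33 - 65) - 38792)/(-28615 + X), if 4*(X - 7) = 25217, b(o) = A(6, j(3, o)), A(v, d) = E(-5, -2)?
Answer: 155164/89215 ≈ 1.7392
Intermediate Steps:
j(S, y) = 1/(-5 + y)
A(v, d) = 1
b(o) = 1
X = 25245/4 (X = 7 + (¼)*25217 = 7 + 25217/4 = 25245/4 ≈ 6311.3)
(b(33 - 65) - 38792)/(-28615 + X) = (1 - 38792)/(-28615 + 25245/4) = -38791/(-89215/4) = -38791*(-4/89215) = 155164/89215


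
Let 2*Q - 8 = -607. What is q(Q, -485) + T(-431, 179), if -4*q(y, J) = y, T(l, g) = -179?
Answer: -833/8 ≈ -104.13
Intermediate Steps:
Q = -599/2 (Q = 4 + (1/2)*(-607) = 4 - 607/2 = -599/2 ≈ -299.50)
q(y, J) = -y/4
q(Q, -485) + T(-431, 179) = -1/4*(-599/2) - 179 = 599/8 - 179 = -833/8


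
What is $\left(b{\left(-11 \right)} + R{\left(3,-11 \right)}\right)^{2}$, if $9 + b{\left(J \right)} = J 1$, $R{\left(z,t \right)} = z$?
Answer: $289$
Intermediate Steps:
$b{\left(J \right)} = -9 + J$ ($b{\left(J \right)} = -9 + J 1 = -9 + J$)
$\left(b{\left(-11 \right)} + R{\left(3,-11 \right)}\right)^{2} = \left(\left(-9 - 11\right) + 3\right)^{2} = \left(-20 + 3\right)^{2} = \left(-17\right)^{2} = 289$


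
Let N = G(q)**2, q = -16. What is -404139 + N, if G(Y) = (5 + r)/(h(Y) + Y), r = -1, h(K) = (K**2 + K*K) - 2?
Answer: -24656116247/61009 ≈ -4.0414e+5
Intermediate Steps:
h(K) = -2 + 2*K**2 (h(K) = (K**2 + K**2) - 2 = 2*K**2 - 2 = -2 + 2*K**2)
G(Y) = 4/(-2 + Y + 2*Y**2) (G(Y) = (5 - 1)/((-2 + 2*Y**2) + Y) = 4/(-2 + Y + 2*Y**2))
N = 4/61009 (N = (4/(-2 - 16 + 2*(-16)**2))**2 = (4/(-2 - 16 + 2*256))**2 = (4/(-2 - 16 + 512))**2 = (4/494)**2 = (4*(1/494))**2 = (2/247)**2 = 4/61009 ≈ 6.5564e-5)
-404139 + N = -404139 + 4/61009 = -24656116247/61009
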